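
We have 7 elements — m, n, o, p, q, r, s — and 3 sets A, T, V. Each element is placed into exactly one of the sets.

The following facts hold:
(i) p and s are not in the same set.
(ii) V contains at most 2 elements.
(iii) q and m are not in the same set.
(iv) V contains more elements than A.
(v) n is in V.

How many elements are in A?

1

From (v): n ∈ V.
Suppose o ∈ A: no assignment then satisfies all the clues, so o ∉ A.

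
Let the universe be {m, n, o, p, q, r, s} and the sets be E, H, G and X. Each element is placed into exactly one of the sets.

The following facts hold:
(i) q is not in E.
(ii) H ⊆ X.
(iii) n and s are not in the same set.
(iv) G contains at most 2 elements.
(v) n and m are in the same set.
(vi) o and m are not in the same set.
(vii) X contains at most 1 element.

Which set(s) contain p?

From (i): q ∉ E.
Suppose p ∉ E: no assignment then satisfies all the clues, so p ∈ E.

p: E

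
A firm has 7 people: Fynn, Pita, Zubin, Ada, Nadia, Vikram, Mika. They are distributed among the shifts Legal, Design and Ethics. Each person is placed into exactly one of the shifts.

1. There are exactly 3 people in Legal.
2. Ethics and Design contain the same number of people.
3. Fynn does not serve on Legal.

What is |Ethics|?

2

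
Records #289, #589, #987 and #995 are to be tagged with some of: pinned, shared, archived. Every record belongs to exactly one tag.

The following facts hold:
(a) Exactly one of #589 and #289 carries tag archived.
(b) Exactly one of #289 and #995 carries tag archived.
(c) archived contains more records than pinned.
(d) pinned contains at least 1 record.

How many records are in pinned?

1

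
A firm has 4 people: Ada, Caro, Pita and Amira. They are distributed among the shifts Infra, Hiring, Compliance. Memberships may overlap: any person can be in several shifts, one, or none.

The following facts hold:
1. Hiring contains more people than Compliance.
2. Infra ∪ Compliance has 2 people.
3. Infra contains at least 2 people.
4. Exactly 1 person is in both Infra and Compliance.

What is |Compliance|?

1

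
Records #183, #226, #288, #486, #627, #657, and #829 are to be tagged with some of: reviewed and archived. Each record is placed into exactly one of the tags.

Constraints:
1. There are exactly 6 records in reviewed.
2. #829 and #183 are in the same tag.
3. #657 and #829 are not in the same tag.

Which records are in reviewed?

reviewed = {#183, #226, #288, #486, #627, #829}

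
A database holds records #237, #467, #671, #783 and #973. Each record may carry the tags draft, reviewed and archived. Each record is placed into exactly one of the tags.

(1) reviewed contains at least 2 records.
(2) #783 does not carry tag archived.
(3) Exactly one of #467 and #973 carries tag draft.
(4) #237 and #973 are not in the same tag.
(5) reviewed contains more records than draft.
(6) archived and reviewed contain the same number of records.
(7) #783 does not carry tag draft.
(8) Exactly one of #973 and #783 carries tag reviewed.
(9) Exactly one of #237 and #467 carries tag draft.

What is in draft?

draft = {#467}

From (2): #783 ∉ archived.
From (7): #783 ∉ draft.
Only one tag left: #783 ∈ reviewed.
(8) (exactly one): #973 ∉ reviewed.
Suppose #237 ∈ draft: no assignment then satisfies all the clues, so #237 ∉ draft.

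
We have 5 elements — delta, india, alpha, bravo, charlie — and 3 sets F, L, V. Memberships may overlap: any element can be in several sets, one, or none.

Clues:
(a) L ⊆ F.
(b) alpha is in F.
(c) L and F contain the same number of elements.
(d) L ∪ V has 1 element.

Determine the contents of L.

L = {alpha}

From (b): alpha ∈ F.
Suppose delta ∈ L: no assignment then satisfies all the clues, so delta ∉ L.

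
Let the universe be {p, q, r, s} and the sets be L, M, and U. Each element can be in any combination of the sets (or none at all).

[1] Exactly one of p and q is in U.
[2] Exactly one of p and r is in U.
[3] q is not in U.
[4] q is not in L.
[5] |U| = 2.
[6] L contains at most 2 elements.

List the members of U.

U = {p, s}

From (3): q ∉ U.
From (4): q ∉ L.
(1) (exactly one): p ∈ U.
(2) (exactly one): r ∉ U.
(5): only 2 candidates remain for U, so all are in.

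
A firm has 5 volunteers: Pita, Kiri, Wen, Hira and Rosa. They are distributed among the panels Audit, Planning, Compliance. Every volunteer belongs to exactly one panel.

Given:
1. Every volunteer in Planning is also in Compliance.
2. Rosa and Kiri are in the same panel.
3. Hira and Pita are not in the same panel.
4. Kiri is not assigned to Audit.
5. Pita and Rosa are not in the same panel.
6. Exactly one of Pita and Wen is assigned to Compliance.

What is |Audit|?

1

From (4): Kiri ∉ Audit.
(2): Rosa matches Kiri: Rosa ∉ Audit.
Suppose Pita ∉ Audit: no assignment then satisfies all the clues, so Pita ∈ Audit.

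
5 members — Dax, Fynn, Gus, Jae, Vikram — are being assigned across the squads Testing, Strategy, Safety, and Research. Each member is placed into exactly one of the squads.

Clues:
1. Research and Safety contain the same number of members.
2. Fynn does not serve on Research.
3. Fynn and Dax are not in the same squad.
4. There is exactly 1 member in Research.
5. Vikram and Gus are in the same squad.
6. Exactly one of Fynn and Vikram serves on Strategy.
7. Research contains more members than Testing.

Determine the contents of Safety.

Safety = {Fynn}

From (2): Fynn ∉ Research.
Suppose Dax ∈ Safety: no assignment then satisfies all the clues, so Dax ∉ Safety.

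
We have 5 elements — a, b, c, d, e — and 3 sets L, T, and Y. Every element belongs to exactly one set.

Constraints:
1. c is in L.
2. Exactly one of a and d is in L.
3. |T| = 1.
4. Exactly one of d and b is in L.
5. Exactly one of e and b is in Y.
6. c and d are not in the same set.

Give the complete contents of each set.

L = {a, b, c}; T = {d}; Y = {e}

From (1): c ∈ L.
(6): d ∉ L.
(2) (exactly one): a ∈ L.
(4) (exactly one): b ∈ L.
(5) (exactly one): e ∈ Y.
(3): only 1 candidates remain for T, so all are in.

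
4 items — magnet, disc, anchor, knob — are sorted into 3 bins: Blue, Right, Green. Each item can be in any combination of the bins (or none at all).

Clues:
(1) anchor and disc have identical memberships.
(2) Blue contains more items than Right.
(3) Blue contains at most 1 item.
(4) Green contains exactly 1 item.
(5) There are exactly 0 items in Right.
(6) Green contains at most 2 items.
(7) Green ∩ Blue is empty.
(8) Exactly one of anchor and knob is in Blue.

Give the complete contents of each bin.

(5): Right already has 0, so the rest are out.
Suppose magnet ∈ Blue: no assignment then satisfies all the clues, so magnet ∉ Blue.

Blue = {knob}; Right = {}; Green = {magnet}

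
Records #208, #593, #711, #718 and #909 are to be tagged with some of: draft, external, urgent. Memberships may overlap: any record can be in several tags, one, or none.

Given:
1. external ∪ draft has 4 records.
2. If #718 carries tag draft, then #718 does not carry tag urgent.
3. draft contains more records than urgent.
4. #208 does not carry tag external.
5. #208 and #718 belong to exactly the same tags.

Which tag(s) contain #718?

From (4): #208 ∉ external.
(5): #718 matches #208: #718 ∉ external.
Suppose #718 ∉ draft: no assignment then satisfies all the clues, so #718 ∈ draft.

#718: draft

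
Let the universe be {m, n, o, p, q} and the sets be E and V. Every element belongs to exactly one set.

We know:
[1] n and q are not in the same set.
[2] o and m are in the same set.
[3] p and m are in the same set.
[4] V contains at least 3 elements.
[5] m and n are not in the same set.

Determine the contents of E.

E = {n}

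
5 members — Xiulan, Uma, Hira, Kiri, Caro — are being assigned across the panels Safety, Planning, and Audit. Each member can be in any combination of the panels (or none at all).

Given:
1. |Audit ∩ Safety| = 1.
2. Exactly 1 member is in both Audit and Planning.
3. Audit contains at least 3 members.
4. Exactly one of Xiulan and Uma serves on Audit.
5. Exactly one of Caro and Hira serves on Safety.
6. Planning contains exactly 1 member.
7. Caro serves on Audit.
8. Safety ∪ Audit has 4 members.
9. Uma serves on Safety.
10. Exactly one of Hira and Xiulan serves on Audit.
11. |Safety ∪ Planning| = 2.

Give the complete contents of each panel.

Safety = {Caro, Uma}; Planning = {Caro}; Audit = {Caro, Kiri, Xiulan}

From (7): Caro ∈ Audit.
From (9): Uma ∈ Safety.
Suppose Xiulan ∈ Safety: no assignment then satisfies all the clues, so Xiulan ∉ Safety.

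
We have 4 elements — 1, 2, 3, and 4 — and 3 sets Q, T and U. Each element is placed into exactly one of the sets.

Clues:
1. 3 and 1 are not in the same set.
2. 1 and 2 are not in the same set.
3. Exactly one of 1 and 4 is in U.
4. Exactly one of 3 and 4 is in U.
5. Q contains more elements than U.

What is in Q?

Q = {2, 3}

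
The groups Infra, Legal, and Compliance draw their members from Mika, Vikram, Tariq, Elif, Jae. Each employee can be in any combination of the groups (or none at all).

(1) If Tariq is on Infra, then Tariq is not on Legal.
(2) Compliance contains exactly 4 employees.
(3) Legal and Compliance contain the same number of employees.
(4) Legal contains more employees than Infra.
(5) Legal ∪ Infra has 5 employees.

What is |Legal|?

4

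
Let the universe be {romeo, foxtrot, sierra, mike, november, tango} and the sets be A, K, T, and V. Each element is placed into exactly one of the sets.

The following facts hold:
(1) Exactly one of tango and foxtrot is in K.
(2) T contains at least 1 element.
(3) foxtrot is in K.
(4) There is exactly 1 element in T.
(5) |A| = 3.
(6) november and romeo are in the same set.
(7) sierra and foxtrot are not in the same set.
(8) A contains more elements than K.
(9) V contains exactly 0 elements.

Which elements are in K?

From (3): foxtrot ∈ K.
(1) (exactly one): tango ∉ K.
(7): sierra ∉ K.
(9): V already has 0, so the rest are out.
Suppose romeo ∈ K: no assignment then satisfies all the clues, so romeo ∉ K.

K = {foxtrot, mike}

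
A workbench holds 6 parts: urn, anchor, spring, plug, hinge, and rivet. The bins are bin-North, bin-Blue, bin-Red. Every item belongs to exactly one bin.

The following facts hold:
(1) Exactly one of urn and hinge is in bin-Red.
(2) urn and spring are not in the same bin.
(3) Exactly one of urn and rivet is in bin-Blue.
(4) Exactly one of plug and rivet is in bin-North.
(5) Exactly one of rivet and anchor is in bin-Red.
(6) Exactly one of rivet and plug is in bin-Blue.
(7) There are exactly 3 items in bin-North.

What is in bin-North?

bin-North = {hinge, plug, spring}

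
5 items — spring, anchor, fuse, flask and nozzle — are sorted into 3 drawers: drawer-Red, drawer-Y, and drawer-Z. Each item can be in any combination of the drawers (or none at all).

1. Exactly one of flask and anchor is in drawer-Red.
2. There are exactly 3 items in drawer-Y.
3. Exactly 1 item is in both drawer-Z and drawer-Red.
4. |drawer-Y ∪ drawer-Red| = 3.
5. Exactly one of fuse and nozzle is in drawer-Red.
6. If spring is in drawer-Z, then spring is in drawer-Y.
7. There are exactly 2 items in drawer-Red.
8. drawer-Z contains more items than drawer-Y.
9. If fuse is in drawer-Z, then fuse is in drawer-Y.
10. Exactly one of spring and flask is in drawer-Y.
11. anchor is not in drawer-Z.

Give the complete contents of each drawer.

drawer-Red = {anchor, fuse}; drawer-Y = {anchor, fuse, spring}; drawer-Z = {flask, fuse, nozzle, spring}

From (11): anchor ∉ drawer-Z.
Suppose spring ∈ drawer-Red: no assignment then satisfies all the clues, so spring ∉ drawer-Red.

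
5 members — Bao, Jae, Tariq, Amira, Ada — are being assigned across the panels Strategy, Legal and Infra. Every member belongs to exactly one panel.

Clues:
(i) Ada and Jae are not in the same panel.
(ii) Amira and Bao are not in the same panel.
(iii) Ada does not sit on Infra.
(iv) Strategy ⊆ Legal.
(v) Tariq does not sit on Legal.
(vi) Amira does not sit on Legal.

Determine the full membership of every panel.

Strategy = {}; Legal = {Ada, Bao}; Infra = {Amira, Jae, Tariq}

From (iii): Ada ∉ Infra.
From (v): Tariq ∉ Legal.
From (vi): Amira ∉ Legal.
(iv) contrapositive: Tariq ∉ Strategy.
(iv) contrapositive: Amira ∉ Strategy.
Only one panel left: Tariq ∈ Infra.
Only one panel left: Amira ∈ Infra.
(ii): Bao ∉ Infra.
Suppose Bao ∈ Strategy: no assignment then satisfies all the clues, so Bao ∉ Strategy.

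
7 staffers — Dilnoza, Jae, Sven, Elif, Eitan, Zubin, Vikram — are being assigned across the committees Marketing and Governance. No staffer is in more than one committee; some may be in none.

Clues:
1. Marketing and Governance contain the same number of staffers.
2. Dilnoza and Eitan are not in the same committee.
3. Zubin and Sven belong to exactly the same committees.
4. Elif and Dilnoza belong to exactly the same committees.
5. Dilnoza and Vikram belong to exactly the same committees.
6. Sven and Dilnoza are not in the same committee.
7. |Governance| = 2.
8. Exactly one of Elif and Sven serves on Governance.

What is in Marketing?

Marketing = {Eitan, Jae}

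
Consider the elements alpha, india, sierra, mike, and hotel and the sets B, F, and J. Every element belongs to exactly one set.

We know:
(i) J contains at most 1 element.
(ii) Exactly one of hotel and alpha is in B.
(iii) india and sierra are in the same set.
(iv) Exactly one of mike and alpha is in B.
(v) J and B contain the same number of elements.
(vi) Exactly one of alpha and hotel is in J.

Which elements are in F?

F = {india, mike, sierra}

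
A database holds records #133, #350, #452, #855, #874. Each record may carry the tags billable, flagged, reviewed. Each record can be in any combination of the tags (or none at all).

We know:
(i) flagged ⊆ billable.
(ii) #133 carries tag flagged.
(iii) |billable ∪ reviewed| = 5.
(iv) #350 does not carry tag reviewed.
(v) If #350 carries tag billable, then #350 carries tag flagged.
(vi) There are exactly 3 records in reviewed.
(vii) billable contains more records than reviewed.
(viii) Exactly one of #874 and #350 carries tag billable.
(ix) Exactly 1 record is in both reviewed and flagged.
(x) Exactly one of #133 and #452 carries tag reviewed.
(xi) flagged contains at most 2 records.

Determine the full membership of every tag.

From (ii): #133 ∈ flagged.
From (iv): #350 ∉ reviewed.
(i) with #133 ∈ flagged: #133 ∈ billable.
Suppose #133 ∉ reviewed: no assignment then satisfies all the clues, so #133 ∈ reviewed.

billable = {#133, #350, #452, #855}; flagged = {#133, #350}; reviewed = {#133, #855, #874}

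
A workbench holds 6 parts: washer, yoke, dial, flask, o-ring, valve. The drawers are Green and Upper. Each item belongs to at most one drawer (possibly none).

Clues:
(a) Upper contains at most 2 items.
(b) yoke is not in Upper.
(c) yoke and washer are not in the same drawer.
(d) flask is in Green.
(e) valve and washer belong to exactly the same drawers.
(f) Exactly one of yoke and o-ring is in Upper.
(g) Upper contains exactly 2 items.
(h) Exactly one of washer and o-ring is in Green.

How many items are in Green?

3

From (b): yoke ∉ Upper.
From (d): flask ∈ Green.
(f) (exactly one): o-ring ∈ Upper.
(h) (exactly one): washer ∈ Green.
(c): yoke ∉ Green.
(e): valve matches washer: valve ∈ Green.
(g): only 2 candidates remain for Upper, so all are in.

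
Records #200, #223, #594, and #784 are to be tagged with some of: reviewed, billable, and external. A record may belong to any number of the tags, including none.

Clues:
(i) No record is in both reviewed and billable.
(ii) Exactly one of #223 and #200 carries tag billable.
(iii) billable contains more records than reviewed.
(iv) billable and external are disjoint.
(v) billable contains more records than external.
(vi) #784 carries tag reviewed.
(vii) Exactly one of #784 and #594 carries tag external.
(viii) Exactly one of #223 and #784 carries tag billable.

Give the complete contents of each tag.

reviewed = {#784}; billable = {#223, #594}; external = {#784}

From (vi): #784 ∈ reviewed.
(i) (disjoint): #784 ∉ billable.
(viii) (exactly one): #223 ∈ billable.
(i) (disjoint): #223 ∉ reviewed.
(ii) (exactly one): #200 ∉ billable.
(iv) (disjoint): #223 ∉ external.
Suppose #200 ∈ reviewed: no assignment then satisfies all the clues, so #200 ∉ reviewed.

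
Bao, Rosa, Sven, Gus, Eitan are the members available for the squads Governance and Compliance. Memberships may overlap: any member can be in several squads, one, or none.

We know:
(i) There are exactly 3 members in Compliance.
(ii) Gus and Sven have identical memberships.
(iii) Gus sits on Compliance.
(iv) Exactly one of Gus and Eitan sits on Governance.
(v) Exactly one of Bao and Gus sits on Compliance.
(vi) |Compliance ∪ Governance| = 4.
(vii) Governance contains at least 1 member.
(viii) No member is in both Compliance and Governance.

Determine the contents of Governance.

From (iii): Gus ∈ Compliance.
(ii): Sven matches Gus: Sven ∈ Compliance.
(v) (exactly one): Bao ∉ Compliance.
(viii) (disjoint): Sven ∉ Governance.
(viii) (disjoint): Gus ∉ Governance.
(iv) (exactly one): Eitan ∈ Governance.
(viii) (disjoint): Eitan ∉ Compliance.
(i): only 3 candidates remain for Compliance, so all are in.
(viii) (disjoint): Rosa ∉ Governance.
Suppose Bao ∈ Governance: no assignment then satisfies all the clues, so Bao ∉ Governance.

Governance = {Eitan}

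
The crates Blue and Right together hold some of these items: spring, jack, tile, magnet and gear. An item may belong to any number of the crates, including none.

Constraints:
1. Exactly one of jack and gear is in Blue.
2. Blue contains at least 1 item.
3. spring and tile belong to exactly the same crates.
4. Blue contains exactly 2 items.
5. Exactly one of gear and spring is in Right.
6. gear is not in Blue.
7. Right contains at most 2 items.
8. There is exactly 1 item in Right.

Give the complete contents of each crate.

Blue = {jack, magnet}; Right = {gear}

From (6): gear ∉ Blue.
(1) (exactly one): jack ∈ Blue.
Suppose spring ∈ Blue: no assignment then satisfies all the clues, so spring ∉ Blue.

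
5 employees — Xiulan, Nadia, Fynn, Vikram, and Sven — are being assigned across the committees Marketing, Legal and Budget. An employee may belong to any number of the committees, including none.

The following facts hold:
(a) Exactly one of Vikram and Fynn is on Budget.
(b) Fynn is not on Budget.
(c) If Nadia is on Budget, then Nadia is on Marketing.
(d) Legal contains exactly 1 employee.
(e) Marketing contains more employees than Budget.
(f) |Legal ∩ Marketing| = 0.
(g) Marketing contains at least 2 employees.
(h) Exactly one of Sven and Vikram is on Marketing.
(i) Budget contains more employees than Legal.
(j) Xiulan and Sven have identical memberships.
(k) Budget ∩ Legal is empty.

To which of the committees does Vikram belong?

From (b): Fynn ∉ Budget.
(a) (exactly one): Vikram ∈ Budget.
(k) (disjoint): Vikram ∉ Legal.
Suppose Vikram ∈ Marketing: no assignment then satisfies all the clues, so Vikram ∉ Marketing.

Vikram: Budget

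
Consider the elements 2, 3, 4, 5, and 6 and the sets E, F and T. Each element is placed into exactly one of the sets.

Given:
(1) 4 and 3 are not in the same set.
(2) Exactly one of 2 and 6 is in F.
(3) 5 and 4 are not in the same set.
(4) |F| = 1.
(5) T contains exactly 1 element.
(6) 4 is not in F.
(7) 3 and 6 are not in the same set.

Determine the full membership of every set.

E = {2, 3, 5}; F = {6}; T = {4}

From (6): 4 ∉ F.
Suppose 2 ∉ E: no assignment then satisfies all the clues, so 2 ∈ E.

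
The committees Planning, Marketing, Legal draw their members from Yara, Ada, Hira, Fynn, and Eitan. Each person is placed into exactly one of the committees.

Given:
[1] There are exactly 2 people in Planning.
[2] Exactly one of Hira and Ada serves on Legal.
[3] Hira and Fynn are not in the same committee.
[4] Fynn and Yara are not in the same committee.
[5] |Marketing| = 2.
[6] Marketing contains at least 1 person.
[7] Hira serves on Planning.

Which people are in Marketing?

Marketing = {Eitan, Fynn}

From (7): Hira ∈ Planning.
(2) (exactly one): Ada ∈ Legal.
(3): Fynn ∉ Planning.
Suppose Yara ∈ Marketing: no assignment then satisfies all the clues, so Yara ∉ Marketing.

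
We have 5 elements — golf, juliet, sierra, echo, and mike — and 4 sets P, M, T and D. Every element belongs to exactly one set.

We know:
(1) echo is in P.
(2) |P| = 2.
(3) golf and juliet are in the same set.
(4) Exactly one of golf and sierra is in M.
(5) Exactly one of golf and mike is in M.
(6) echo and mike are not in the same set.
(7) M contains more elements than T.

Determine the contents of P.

From (1): echo ∈ P.
(6): mike ∉ P.
Suppose golf ∈ P: no assignment then satisfies all the clues, so golf ∉ P.

P = {echo, sierra}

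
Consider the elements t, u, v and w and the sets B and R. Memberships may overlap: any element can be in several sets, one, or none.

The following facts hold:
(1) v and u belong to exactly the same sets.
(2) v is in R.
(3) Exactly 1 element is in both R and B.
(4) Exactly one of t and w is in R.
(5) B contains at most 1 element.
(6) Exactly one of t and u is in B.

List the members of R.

From (2): v ∈ R.
(1): u matches v: u ∈ R.
Suppose t ∉ R: no assignment then satisfies all the clues, so t ∈ R.

R = {t, u, v}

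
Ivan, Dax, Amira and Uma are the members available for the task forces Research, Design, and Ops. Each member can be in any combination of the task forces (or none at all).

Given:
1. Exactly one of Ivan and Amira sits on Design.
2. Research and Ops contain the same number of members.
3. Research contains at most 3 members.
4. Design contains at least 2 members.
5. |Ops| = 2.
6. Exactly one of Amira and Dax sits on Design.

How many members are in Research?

2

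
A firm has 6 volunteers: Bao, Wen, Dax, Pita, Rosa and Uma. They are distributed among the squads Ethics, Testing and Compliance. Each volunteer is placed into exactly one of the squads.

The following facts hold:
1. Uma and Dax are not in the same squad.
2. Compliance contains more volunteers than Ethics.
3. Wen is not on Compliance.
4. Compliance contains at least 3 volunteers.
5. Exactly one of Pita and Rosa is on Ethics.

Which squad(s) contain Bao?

Bao: Compliance

From (3): Wen ∉ Compliance.
Suppose Bao ∈ Ethics: no assignment then satisfies all the clues, so Bao ∉ Ethics.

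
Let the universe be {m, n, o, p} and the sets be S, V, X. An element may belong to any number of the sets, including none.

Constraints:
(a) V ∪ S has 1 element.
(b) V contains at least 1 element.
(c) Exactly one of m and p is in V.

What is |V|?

1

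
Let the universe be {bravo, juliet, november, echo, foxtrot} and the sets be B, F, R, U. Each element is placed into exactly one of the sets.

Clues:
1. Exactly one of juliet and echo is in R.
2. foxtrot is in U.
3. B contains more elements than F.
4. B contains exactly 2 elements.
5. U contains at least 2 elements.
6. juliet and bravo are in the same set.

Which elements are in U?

U = {foxtrot, november}

From (2): foxtrot ∈ U.
Suppose bravo ∈ U: no assignment then satisfies all the clues, so bravo ∉ U.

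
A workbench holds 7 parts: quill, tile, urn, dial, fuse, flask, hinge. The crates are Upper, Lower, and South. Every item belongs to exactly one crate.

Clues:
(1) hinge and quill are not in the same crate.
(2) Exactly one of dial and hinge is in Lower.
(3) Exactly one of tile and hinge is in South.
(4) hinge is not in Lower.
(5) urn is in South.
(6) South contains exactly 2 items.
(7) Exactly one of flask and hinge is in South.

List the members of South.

South = {hinge, urn}

From (4): hinge ∉ Lower.
From (5): urn ∈ South.
(2) (exactly one): dial ∈ Lower.
Suppose quill ∈ South: no assignment then satisfies all the clues, so quill ∉ South.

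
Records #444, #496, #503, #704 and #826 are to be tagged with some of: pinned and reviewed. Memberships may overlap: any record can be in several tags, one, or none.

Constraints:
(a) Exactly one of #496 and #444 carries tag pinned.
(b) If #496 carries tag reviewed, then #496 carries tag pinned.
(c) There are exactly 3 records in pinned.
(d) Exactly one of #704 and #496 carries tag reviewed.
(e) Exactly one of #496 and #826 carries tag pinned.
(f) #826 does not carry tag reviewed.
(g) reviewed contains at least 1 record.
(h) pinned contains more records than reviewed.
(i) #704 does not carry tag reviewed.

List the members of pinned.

pinned = {#496, #503, #704}

From (f): #826 ∉ reviewed.
From (i): #704 ∉ reviewed.
(d) (exactly one): #496 ∈ reviewed.
(b): #496 ∈ pinned.
(e) (exactly one): #826 ∉ pinned.
(a) (exactly one): #444 ∉ pinned.
(c): only 3 candidates remain for pinned, so all are in.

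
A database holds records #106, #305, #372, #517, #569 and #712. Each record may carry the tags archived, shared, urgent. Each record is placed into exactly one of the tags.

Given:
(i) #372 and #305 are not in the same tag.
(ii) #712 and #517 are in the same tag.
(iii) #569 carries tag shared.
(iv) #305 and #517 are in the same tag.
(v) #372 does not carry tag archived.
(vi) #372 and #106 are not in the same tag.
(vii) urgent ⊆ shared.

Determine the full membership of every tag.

archived = {#106, #305, #517, #712}; shared = {#372, #569}; urgent = {}

From (iii): #569 ∈ shared.
From (v): #372 ∉ archived.
Suppose #106 ∉ archived: no assignment then satisfies all the clues, so #106 ∈ archived.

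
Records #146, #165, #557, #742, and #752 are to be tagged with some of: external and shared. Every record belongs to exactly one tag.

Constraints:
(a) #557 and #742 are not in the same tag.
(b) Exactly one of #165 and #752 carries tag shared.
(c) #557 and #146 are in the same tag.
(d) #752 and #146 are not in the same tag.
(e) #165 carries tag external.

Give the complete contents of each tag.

From (e): #165 ∈ external.
(b) (exactly one): #752 ∈ shared.
(d): #146 ∉ shared.
Only one tag left: #146 ∈ external.
(c): #557 matches #146: #557 ∈ external.
(a): #742 ∉ external.
Only one tag left: #742 ∈ shared.

external = {#146, #165, #557}; shared = {#742, #752}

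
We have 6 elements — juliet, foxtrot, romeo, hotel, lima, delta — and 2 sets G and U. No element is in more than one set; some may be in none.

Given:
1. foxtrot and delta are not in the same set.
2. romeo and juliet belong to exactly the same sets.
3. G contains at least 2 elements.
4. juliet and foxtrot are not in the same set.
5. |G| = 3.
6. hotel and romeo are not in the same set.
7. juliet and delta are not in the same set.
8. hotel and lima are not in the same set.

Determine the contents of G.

G = {juliet, lima, romeo}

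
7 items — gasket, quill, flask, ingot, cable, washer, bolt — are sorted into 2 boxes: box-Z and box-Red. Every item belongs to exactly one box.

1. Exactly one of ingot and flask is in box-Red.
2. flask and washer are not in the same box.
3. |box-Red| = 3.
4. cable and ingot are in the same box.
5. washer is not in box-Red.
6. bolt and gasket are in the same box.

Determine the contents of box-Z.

box-Z = {cable, ingot, quill, washer}

From (5): washer ∉ box-Red.
Only one box left: washer ∈ box-Z.
(2): flask ∉ box-Z.
Only one box left: flask ∈ box-Red.
(1) (exactly one): ingot ∉ box-Red.
(4): cable matches ingot: cable ∉ box-Red.
Only one box left: ingot ∈ box-Z.
Only one box left: cable ∈ box-Z.
Suppose gasket ∈ box-Z: no assignment then satisfies all the clues, so gasket ∉ box-Z.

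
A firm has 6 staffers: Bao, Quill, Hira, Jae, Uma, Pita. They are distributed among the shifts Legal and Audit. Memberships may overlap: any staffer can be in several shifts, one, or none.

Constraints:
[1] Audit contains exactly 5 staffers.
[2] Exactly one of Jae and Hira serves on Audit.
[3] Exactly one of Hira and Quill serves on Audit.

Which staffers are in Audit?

Audit = {Bao, Jae, Pita, Quill, Uma}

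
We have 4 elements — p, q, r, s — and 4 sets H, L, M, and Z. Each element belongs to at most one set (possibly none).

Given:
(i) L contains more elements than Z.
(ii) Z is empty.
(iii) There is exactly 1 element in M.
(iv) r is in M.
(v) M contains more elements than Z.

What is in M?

M = {r}

From (iv): r ∈ M.
(ii): Z already has 0, so the rest are out.
(iii): M already has 1, so the rest are out.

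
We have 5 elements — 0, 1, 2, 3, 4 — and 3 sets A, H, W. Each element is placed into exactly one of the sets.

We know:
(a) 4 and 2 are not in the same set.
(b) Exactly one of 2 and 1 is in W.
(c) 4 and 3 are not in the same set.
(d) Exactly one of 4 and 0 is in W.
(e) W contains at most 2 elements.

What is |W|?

2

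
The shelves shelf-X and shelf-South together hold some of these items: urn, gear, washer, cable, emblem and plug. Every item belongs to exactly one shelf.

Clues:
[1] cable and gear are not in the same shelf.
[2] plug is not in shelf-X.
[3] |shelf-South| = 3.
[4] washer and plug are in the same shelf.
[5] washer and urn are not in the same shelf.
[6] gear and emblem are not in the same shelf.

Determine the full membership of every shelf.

shelf-X = {cable, emblem, urn}; shelf-South = {gear, plug, washer}

From (2): plug ∉ shelf-X.
(4): washer matches plug: washer ∉ shelf-X.
Only one shelf left: washer ∈ shelf-South.
Only one shelf left: plug ∈ shelf-South.
(5): urn ∉ shelf-South.
Only one shelf left: urn ∈ shelf-X.
Suppose gear ∈ shelf-X: no assignment then satisfies all the clues, so gear ∉ shelf-X.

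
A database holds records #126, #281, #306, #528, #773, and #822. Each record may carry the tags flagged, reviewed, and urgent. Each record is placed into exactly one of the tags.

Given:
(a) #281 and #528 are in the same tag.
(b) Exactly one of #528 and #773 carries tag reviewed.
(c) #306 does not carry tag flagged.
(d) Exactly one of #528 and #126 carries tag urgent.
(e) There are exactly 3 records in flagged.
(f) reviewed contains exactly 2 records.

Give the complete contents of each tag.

flagged = {#281, #528, #822}; reviewed = {#306, #773}; urgent = {#126}

From (c): #306 ∉ flagged.
Suppose #126 ∈ flagged: no assignment then satisfies all the clues, so #126 ∉ flagged.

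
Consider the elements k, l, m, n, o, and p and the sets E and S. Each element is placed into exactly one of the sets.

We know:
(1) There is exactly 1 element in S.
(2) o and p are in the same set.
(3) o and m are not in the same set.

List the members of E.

E = {k, l, n, o, p}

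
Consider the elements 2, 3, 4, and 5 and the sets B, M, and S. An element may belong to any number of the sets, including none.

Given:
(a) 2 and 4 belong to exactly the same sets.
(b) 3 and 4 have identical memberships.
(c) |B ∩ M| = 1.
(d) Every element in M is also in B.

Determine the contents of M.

M = {5}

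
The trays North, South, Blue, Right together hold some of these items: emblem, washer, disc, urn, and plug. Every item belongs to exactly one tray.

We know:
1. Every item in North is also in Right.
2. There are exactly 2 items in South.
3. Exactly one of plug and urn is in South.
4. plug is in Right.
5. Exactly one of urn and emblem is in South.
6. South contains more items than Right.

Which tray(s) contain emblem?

emblem: Blue

From (4): plug ∈ Right.
(3) (exactly one): urn ∈ South.
(5) (exactly one): emblem ∉ South.
Suppose emblem ∈ North: no assignment then satisfies all the clues, so emblem ∉ North.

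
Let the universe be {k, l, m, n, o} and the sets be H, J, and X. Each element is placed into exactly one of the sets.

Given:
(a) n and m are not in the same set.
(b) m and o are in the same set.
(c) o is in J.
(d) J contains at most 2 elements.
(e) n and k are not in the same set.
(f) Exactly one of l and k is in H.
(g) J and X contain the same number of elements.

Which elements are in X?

X = {l, n}

From (c): o ∈ J.
(b): m matches o: m ∉ H.
(b): m matches o: m ∈ J.
(d): J already has 2, so the rest are out.
Suppose k ∈ X: no assignment then satisfies all the clues, so k ∉ X.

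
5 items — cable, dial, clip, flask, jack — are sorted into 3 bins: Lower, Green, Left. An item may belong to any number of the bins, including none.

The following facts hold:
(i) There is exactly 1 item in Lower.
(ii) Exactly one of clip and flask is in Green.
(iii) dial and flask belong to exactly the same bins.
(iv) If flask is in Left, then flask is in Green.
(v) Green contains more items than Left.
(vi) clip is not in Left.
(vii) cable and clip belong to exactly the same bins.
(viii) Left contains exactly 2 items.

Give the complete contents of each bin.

Lower = {jack}; Green = {dial, flask, jack}; Left = {dial, flask}

From (vi): clip ∉ Left.
(vii): cable matches clip: cable ∉ Left.
Suppose cable ∈ Lower: no assignment then satisfies all the clues, so cable ∉ Lower.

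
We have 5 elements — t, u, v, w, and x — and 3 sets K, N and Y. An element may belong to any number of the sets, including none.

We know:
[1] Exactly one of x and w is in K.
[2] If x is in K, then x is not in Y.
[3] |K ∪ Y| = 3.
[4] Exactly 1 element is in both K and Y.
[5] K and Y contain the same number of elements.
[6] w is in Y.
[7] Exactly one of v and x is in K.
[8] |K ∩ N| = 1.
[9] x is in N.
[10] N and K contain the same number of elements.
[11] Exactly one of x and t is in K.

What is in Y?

Y = {u, w}

From (6): w ∈ Y.
From (9): x ∈ N.
Suppose t ∈ Y: no assignment then satisfies all the clues, so t ∉ Y.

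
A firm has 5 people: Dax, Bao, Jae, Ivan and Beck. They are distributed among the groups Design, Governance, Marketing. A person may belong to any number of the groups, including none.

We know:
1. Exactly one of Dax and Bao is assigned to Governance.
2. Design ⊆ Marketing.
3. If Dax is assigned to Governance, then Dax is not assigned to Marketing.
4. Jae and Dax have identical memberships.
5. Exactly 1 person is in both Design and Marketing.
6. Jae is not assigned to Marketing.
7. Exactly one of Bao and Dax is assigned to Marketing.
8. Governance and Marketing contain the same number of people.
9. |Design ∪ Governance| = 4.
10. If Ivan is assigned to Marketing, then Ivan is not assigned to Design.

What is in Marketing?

Marketing = {Bao, Beck, Ivan}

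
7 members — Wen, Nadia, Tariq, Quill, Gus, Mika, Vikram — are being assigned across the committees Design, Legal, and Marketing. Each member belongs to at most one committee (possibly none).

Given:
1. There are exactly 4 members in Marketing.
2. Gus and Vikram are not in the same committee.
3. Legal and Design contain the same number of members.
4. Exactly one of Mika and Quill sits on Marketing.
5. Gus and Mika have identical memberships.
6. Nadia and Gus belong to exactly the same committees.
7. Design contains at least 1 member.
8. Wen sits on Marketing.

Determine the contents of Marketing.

Marketing = {Gus, Mika, Nadia, Wen}

From (8): Wen ∈ Marketing.
Suppose Nadia ∉ Marketing: no assignment then satisfies all the clues, so Nadia ∈ Marketing.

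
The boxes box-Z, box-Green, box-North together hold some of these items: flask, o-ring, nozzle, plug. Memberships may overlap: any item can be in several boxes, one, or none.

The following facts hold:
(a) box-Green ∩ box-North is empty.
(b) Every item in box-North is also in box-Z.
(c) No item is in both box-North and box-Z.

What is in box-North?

box-North = {}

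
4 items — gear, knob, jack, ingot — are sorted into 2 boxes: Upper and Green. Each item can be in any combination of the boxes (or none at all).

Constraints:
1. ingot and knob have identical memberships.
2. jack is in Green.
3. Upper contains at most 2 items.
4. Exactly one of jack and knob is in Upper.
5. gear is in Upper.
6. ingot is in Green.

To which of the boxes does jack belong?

jack: Green, Upper

From (2): jack ∈ Green.
From (5): gear ∈ Upper.
From (6): ingot ∈ Green.
(1): knob matches ingot: knob ∈ Green.
Suppose jack ∉ Upper: no assignment then satisfies all the clues, so jack ∈ Upper.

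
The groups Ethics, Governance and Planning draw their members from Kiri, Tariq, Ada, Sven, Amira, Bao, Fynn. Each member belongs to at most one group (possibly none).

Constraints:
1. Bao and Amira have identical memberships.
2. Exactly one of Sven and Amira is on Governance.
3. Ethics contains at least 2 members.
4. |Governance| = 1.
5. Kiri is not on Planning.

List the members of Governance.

Governance = {Sven}

From (5): Kiri ∉ Planning.
Suppose Kiri ∈ Governance: no assignment then satisfies all the clues, so Kiri ∉ Governance.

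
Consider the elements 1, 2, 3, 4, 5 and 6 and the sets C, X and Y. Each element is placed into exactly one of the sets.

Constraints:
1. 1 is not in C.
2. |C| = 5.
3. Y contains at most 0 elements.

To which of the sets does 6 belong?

From (1): 1 ∉ C.
(2): only 5 candidates remain for C, so all are in.
(3): Y already has 0, so the rest are out.
Only one set left: 1 ∈ X.

6: C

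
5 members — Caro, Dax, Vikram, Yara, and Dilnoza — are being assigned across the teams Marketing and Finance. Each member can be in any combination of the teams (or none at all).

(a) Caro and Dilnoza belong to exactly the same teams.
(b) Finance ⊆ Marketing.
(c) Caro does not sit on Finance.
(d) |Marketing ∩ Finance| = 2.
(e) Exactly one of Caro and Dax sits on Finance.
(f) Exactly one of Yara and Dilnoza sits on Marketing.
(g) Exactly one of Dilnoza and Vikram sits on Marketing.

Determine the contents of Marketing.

Marketing = {Dax, Vikram, Yara}

From (c): Caro ∉ Finance.
(a): Dilnoza matches Caro: Dilnoza ∉ Finance.
(e) (exactly one): Dax ∈ Finance.
(b) with Dax ∈ Finance: Dax ∈ Marketing.
Suppose Caro ∈ Marketing: no assignment then satisfies all the clues, so Caro ∉ Marketing.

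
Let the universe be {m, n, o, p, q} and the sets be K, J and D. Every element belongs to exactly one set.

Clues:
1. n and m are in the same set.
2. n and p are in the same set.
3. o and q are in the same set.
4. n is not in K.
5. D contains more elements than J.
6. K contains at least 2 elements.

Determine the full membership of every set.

K = {o, q}; J = {}; D = {m, n, p}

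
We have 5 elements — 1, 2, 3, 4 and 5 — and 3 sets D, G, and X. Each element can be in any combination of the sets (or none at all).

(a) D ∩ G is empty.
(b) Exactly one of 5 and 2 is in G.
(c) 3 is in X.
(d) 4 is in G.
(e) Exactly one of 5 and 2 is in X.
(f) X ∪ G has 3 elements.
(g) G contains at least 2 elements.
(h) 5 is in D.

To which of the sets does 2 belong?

From (c): 3 ∈ X.
From (d): 4 ∈ G.
From (h): 5 ∈ D.
(a) (disjoint): 4 ∉ D.
(a) (disjoint): 5 ∉ G.
(b) (exactly one): 2 ∈ G.
(a) (disjoint): 2 ∉ D.
Suppose 2 ∉ X: no assignment then satisfies all the clues, so 2 ∈ X.

2: G, X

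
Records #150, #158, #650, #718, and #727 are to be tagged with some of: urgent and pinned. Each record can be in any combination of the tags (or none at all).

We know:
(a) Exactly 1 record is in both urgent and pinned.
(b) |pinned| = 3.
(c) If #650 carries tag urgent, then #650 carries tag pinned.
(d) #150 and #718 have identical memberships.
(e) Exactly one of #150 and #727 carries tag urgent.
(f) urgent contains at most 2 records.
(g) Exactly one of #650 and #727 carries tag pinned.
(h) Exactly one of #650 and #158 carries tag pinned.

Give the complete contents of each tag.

urgent = {#650, #727}; pinned = {#150, #650, #718}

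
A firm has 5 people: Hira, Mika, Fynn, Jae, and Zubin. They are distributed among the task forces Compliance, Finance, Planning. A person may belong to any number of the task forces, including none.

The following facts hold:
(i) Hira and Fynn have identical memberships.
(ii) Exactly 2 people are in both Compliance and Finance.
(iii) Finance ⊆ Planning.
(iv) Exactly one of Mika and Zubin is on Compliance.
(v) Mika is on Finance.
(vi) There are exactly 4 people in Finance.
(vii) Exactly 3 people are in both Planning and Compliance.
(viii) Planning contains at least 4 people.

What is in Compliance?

Compliance = {Fynn, Hira, Zubin}

From (v): Mika ∈ Finance.
(iii) with Mika ∈ Finance: Mika ∈ Planning.
Suppose Hira ∉ Compliance: no assignment then satisfies all the clues, so Hira ∈ Compliance.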